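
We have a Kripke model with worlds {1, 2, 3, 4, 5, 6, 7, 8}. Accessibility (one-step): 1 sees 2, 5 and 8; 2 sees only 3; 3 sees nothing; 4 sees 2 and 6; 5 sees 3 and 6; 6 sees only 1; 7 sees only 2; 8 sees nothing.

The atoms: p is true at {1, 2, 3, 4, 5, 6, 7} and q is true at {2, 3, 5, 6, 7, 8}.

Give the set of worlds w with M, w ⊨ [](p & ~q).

1: successors {2, 5, 8}; p & ~q there: 2:F, 5:F, 8:F. ✗
2: successors {3}; p & ~q there: 3:F. ✗
3: no successors, so [](p & ~q) holds vacuously. ✓
4: successors {2, 6}; p & ~q there: 2:F, 6:F. ✗
5: successors {3, 6}; p & ~q there: 3:F, 6:F. ✗
6: successors {1}; p & ~q there: 1:T. ✓
7: successors {2}; p & ~q there: 2:F. ✗
8: no successors, so [](p & ~q) holds vacuously. ✓

{3, 6, 8}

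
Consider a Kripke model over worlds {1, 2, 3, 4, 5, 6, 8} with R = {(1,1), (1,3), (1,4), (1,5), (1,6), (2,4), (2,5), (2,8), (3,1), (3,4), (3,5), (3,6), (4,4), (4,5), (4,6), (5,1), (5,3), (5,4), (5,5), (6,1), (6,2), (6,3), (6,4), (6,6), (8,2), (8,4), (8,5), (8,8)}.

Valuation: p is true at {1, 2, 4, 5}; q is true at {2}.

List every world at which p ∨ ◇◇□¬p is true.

1: p is T, ◇◇□¬p is F. ✓
2: p is T, ◇◇□¬p is F. ✓
3: p is F, ◇◇□¬p is F. ✗
4: p is T, ◇◇□¬p is F. ✓
5: p is T, ◇◇□¬p is F. ✓
6: p is F, ◇◇□¬p is F. ✗
8: p is F, ◇◇□¬p is F. ✗

{1, 2, 4, 5}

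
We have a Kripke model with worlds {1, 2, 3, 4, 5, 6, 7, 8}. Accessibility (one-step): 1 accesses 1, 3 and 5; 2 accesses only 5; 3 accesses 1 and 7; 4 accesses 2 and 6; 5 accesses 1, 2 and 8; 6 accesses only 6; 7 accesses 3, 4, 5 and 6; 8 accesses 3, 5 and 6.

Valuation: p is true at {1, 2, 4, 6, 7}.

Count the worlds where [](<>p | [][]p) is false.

1: successors {1, 3, 5}; <>p | [][]p there: 1:T, 3:T, 5:T. ✓
2: successors {5}; <>p | [][]p there: 5:T. ✓
3: successors {1, 7}; <>p | [][]p there: 1:T, 7:T. ✓
4: successors {2, 6}; <>p | [][]p there: 2:F, 6:T. ✗
5: successors {1, 2, 8}; <>p | [][]p there: 1:T, 2:F, 8:T. ✗
6: successors {6}; <>p | [][]p there: 6:T. ✓
7: successors {3, 4, 5, 6}; <>p | [][]p there: 3:T, 4:T, 5:T, 6:T. ✓
8: successors {3, 5, 6}; <>p | [][]p there: 3:T, 5:T, 6:T. ✓
Satisfying worlds: {1, 2, 3, 6, 7, 8}.
So [](<>p | [][]p) fails at the other 2 worlds.

2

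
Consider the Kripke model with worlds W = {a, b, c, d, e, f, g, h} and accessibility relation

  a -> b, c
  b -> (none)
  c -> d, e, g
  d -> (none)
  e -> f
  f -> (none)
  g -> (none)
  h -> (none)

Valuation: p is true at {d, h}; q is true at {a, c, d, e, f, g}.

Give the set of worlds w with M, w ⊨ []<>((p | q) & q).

a: successors {b, c}; <>((p | q) & q) there: b:F, c:T. ✗
b: no successors, so []<>((p | q) & q) holds vacuously. ✓
c: successors {d, e, g}; <>((p | q) & q) there: d:F, e:T, g:F. ✗
d: no successors, so []<>((p | q) & q) holds vacuously. ✓
e: successors {f}; <>((p | q) & q) there: f:F. ✗
f: no successors, so []<>((p | q) & q) holds vacuously. ✓
g: no successors, so []<>((p | q) & q) holds vacuously. ✓
h: no successors, so []<>((p | q) & q) holds vacuously. ✓

{b, d, f, g, h}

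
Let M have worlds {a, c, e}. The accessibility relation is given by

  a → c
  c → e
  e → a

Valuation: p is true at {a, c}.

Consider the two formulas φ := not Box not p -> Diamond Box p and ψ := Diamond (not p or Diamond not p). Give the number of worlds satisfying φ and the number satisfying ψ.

For not Box not p -> Diamond Box p:
a: not Box not p is T, Diamond Box p is F. ✗
c: not Box not p is F, Diamond Box p is T. ✓
e: not Box not p is T, Diamond Box p is T. ✓
— 2 worlds.
For Diamond (not p or Diamond not p):
a: successors {c}; not p or Diamond not p there: c:T. ✓
c: successors {e}; not p or Diamond not p there: e:T. ✓
e: successors {a}; not p or Diamond not p there: a:F. ✗
— 2 worlds.

2 and 2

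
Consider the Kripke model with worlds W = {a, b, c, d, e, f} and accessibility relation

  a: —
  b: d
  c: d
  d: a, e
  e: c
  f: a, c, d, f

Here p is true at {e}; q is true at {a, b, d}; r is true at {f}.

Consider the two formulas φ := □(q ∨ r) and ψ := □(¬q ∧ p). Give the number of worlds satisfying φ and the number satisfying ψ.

For □(q ∨ r):
a: no successors, so □(q ∨ r) holds vacuously. ✓
b: successors {d}; q ∨ r there: d:T. ✓
c: successors {d}; q ∨ r there: d:T. ✓
d: successors {a, e}; q ∨ r there: a:T, e:F. ✗
e: successors {c}; q ∨ r there: c:F. ✗
f: successors {a, c, d, f}; q ∨ r there: a:T, c:F, d:T, f:T. ✗
— 3 worlds.
For □(¬q ∧ p):
a: no successors, so □(¬q ∧ p) holds vacuously. ✓
b: successors {d}; ¬q ∧ p there: d:F. ✗
c: successors {d}; ¬q ∧ p there: d:F. ✗
d: successors {a, e}; ¬q ∧ p there: a:F, e:T. ✗
e: successors {c}; ¬q ∧ p there: c:F. ✗
f: successors {a, c, d, f}; ¬q ∧ p there: a:F, c:F, d:F, f:F. ✗
— 1 world.

3 and 1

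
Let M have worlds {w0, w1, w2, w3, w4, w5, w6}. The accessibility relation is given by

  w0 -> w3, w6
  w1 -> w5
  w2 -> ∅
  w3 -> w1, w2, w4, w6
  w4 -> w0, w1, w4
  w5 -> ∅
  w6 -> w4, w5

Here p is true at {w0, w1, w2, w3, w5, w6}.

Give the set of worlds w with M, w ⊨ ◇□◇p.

w0: successors {w3, w6}; □◇p there: w3:F, w6:F. ✗
w1: successors {w5}; □◇p there: w5:T. ✓
w2: no successors, so ◇□◇p fails. ✗
w3: successors {w1, w2, w4, w6}; □◇p there: w1:F, w2:T, w4:T, w6:F. ✓
w4: successors {w0, w1, w4}; □◇p there: w0:T, w1:F, w4:T. ✓
w5: no successors, so ◇□◇p fails. ✗
w6: successors {w4, w5}; □◇p there: w4:T, w5:T. ✓

{w1, w3, w4, w6}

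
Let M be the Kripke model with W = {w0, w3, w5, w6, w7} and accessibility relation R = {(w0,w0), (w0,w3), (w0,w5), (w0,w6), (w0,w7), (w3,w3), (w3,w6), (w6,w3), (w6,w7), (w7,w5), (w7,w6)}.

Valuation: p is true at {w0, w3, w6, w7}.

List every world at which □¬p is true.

{w5}

w0: successors {w0, w3, w5, w6, w7}; ¬p there: w0:F, w3:F, w5:T, w6:F, w7:F. ✗
w3: successors {w3, w6}; ¬p there: w3:F, w6:F. ✗
w5: no successors, so □¬p holds vacuously. ✓
w6: successors {w3, w7}; ¬p there: w3:F, w7:F. ✗
w7: successors {w5, w6}; ¬p there: w5:T, w6:F. ✗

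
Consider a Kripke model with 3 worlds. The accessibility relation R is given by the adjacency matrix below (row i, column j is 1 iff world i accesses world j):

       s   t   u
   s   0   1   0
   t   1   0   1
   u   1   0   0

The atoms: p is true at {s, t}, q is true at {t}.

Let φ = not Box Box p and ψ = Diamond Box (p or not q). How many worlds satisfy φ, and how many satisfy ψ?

1 and 3

For not Box Box p:
s: Box Box p is F. ✓
t: Box Box p is T. ✗
u: Box Box p is T. ✗
— 1 world.
For Diamond Box (p or not q):
s: successors {t}; Box (p or not q) there: t:T. ✓
t: successors {s, u}; Box (p or not q) there: s:T, u:T. ✓
u: successors {s}; Box (p or not q) there: s:T. ✓
— 3 worlds.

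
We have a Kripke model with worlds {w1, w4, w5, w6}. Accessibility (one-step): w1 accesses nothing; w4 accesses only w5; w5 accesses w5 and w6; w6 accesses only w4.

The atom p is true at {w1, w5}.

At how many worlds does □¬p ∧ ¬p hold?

w1: □¬p is T, ¬p is F. ✗
w4: □¬p is F, ¬p is T. ✗
w5: □¬p is F, ¬p is F. ✗
w6: □¬p is T, ¬p is T. ✓
Satisfying worlds: {w6}.

1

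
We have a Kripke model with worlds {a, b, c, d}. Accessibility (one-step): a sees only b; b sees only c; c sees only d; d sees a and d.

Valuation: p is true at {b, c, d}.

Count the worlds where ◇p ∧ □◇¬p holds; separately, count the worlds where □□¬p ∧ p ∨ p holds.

For ◇p ∧ □◇¬p:
a: ◇p is T, □◇¬p is F. ✗
b: ◇p is T, □◇¬p is F. ✗
c: ◇p is T, □◇¬p is T. ✓
d: ◇p is T, □◇¬p is F. ✗
— 1 world.
For □□¬p ∧ p ∨ p:
a: □□¬p ∧ p is F, p is F. ✗
b: □□¬p ∧ p is F, p is T. ✓
c: □□¬p ∧ p is F, p is T. ✓
d: □□¬p ∧ p is F, p is T. ✓
— 3 worlds.

1 and 3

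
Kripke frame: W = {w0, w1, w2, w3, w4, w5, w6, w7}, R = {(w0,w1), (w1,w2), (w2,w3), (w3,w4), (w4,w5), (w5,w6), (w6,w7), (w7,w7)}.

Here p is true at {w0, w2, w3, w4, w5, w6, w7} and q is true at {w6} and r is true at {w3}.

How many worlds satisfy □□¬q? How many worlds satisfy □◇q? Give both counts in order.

7 and 1

For □□¬q:
w0: successors {w1}; □¬q there: w1:T. ✓
w1: successors {w2}; □¬q there: w2:T. ✓
w2: successors {w3}; □¬q there: w3:T. ✓
w3: successors {w4}; □¬q there: w4:T. ✓
w4: successors {w5}; □¬q there: w5:F. ✗
w5: successors {w6}; □¬q there: w6:T. ✓
w6: successors {w7}; □¬q there: w7:T. ✓
w7: successors {w7}; □¬q there: w7:T. ✓
— 7 worlds.
For □◇q:
w0: successors {w1}; ◇q there: w1:F. ✗
w1: successors {w2}; ◇q there: w2:F. ✗
w2: successors {w3}; ◇q there: w3:F. ✗
w3: successors {w4}; ◇q there: w4:F. ✗
w4: successors {w5}; ◇q there: w5:T. ✓
w5: successors {w6}; ◇q there: w6:F. ✗
w6: successors {w7}; ◇q there: w7:F. ✗
w7: successors {w7}; ◇q there: w7:F. ✗
— 1 world.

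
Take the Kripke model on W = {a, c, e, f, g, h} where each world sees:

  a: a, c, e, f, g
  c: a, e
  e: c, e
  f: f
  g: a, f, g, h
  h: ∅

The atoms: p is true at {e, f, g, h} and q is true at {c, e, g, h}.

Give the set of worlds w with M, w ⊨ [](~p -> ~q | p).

{c, f, g, h}

a: successors {a, c, e, f, g}; ~p -> ~q | p there: a:T, c:F, e:T, f:T, g:T. ✗
c: successors {a, e}; ~p -> ~q | p there: a:T, e:T. ✓
e: successors {c, e}; ~p -> ~q | p there: c:F, e:T. ✗
f: successors {f}; ~p -> ~q | p there: f:T. ✓
g: successors {a, f, g, h}; ~p -> ~q | p there: a:T, f:T, g:T, h:T. ✓
h: no successors, so [](~p -> ~q | p) holds vacuously. ✓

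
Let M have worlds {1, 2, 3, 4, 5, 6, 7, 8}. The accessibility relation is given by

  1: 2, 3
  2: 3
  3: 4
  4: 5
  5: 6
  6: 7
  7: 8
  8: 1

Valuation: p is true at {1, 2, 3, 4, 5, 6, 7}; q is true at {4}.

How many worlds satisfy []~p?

1

1: successors {2, 3}; ~p there: 2:F, 3:F. ✗
2: successors {3}; ~p there: 3:F. ✗
3: successors {4}; ~p there: 4:F. ✗
4: successors {5}; ~p there: 5:F. ✗
5: successors {6}; ~p there: 6:F. ✗
6: successors {7}; ~p there: 7:F. ✗
7: successors {8}; ~p there: 8:T. ✓
8: successors {1}; ~p there: 1:F. ✗
Satisfying worlds: {7}.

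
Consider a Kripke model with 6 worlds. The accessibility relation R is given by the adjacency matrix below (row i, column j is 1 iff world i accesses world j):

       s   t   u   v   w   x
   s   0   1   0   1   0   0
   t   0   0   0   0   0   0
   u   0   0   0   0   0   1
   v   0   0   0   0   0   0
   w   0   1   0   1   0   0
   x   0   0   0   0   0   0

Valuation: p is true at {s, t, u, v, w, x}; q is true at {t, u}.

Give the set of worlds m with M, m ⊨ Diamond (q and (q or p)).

{s, w}

s: successors {t, v}; q and (q or p) there: t:T, v:F. ✓
t: no successors, so Diamond (q and (q or p)) fails. ✗
u: successors {x}; q and (q or p) there: x:F. ✗
v: no successors, so Diamond (q and (q or p)) fails. ✗
w: successors {t, v}; q and (q or p) there: t:T, v:F. ✓
x: no successors, so Diamond (q and (q or p)) fails. ✗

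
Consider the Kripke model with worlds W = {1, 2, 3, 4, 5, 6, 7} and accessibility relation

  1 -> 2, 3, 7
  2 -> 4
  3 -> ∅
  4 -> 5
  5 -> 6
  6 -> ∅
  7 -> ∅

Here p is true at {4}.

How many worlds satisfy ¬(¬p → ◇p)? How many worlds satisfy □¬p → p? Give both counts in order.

For ¬(¬p → ◇p):
1: ¬p → ◇p is F. ✓
2: ¬p → ◇p is T. ✗
3: ¬p → ◇p is F. ✓
4: ¬p → ◇p is T. ✗
5: ¬p → ◇p is F. ✓
6: ¬p → ◇p is F. ✓
7: ¬p → ◇p is F. ✓
— 5 worlds.
For □¬p → p:
1: □¬p is T, p is F. ✗
2: □¬p is F, p is F. ✓
3: □¬p is T, p is F. ✗
4: □¬p is T, p is T. ✓
5: □¬p is T, p is F. ✗
6: □¬p is T, p is F. ✗
7: □¬p is T, p is F. ✗
— 2 worlds.

5 and 2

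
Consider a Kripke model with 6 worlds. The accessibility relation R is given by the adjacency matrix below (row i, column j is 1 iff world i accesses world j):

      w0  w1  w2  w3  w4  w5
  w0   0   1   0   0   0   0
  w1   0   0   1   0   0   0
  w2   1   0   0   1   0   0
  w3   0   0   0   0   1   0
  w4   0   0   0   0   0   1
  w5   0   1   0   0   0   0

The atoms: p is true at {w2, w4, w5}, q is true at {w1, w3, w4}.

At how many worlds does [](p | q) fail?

w0: successors {w1}; p | q there: w1:T. ✓
w1: successors {w2}; p | q there: w2:T. ✓
w2: successors {w0, w3}; p | q there: w0:F, w3:T. ✗
w3: successors {w4}; p | q there: w4:T. ✓
w4: successors {w5}; p | q there: w5:T. ✓
w5: successors {w1}; p | q there: w1:T. ✓
Satisfying worlds: {w0, w1, w3, w4, w5}.
So [](p | q) fails at the other 1 world.

1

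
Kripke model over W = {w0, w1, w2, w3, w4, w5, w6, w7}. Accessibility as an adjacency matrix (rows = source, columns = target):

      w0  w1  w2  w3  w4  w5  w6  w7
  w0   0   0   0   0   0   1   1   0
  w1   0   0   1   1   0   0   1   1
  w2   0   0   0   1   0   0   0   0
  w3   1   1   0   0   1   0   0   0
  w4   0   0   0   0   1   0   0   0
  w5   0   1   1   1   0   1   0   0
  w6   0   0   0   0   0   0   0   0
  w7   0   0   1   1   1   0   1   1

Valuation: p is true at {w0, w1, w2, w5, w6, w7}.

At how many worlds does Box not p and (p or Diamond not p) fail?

w0: Box not p is F, p or Diamond not p is T. ✗
w1: Box not p is F, p or Diamond not p is T. ✗
w2: Box not p is T, p or Diamond not p is T. ✓
w3: Box not p is F, p or Diamond not p is T. ✗
w4: Box not p is T, p or Diamond not p is T. ✓
w5: Box not p is F, p or Diamond not p is T. ✗
w6: Box not p is T, p or Diamond not p is T. ✓
w7: Box not p is F, p or Diamond not p is T. ✗
Satisfying worlds: {w2, w4, w6}.
So Box not p and (p or Diamond not p) fails at the other 5 worlds.

5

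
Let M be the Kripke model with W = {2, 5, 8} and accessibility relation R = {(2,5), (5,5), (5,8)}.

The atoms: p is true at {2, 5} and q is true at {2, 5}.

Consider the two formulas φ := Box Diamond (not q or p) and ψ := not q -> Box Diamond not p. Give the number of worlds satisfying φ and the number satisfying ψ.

2 and 3

For Box Diamond (not q or p):
2: successors {5}; Diamond (not q or p) there: 5:T. ✓
5: successors {5, 8}; Diamond (not q or p) there: 5:T, 8:F. ✗
8: no successors, so Box Diamond (not q or p) holds vacuously. ✓
— 2 worlds.
For not q -> Box Diamond not p:
2: not q is F, Box Diamond not p is T. ✓
5: not q is F, Box Diamond not p is F. ✓
8: not q is T, Box Diamond not p is T. ✓
— 3 worlds.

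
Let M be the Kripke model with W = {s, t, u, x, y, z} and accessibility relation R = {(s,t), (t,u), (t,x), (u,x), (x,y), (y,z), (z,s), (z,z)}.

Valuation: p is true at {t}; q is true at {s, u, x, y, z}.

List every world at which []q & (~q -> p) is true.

{t, u, x, y, z}

s: []q is F, ~q -> p is T. ✗
t: []q is T, ~q -> p is T. ✓
u: []q is T, ~q -> p is T. ✓
x: []q is T, ~q -> p is T. ✓
y: []q is T, ~q -> p is T. ✓
z: []q is T, ~q -> p is T. ✓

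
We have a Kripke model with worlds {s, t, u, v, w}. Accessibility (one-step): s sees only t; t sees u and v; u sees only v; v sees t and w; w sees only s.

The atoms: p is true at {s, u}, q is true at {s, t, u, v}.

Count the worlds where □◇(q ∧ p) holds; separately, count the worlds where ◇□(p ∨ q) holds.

2 and 4

For □◇(q ∧ p):
s: successors {t}; ◇(q ∧ p) there: t:T. ✓
t: successors {u, v}; ◇(q ∧ p) there: u:F, v:F. ✗
u: successors {v}; ◇(q ∧ p) there: v:F. ✗
v: successors {t, w}; ◇(q ∧ p) there: t:T, w:T. ✓
w: successors {s}; ◇(q ∧ p) there: s:F. ✗
— 2 worlds.
For ◇□(p ∨ q):
s: successors {t}; □(p ∨ q) there: t:T. ✓
t: successors {u, v}; □(p ∨ q) there: u:T, v:F. ✓
u: successors {v}; □(p ∨ q) there: v:F. ✗
v: successors {t, w}; □(p ∨ q) there: t:T, w:T. ✓
w: successors {s}; □(p ∨ q) there: s:T. ✓
— 4 worlds.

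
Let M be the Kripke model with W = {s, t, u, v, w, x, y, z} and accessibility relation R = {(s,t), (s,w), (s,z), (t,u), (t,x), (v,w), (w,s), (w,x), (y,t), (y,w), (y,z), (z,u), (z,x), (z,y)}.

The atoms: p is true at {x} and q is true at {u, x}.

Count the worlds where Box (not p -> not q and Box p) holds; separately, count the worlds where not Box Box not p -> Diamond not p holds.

2 and 8

For Box (not p -> not q and Box p):
s: successors {t, w, z}; not p -> not q and Box p there: t:F, w:F, z:F. ✗
t: successors {u, x}; not p -> not q and Box p there: u:F, x:T. ✗
u: no successors, so Box (not p -> not q and Box p) holds vacuously. ✓
v: successors {w}; not p -> not q and Box p there: w:F. ✗
w: successors {s, x}; not p -> not q and Box p there: s:F, x:T. ✗
x: no successors, so Box (not p -> not q and Box p) holds vacuously. ✓
y: successors {t, w, z}; not p -> not q and Box p there: t:F, w:F, z:F. ✗
z: successors {u, x, y}; not p -> not q and Box p there: u:F, x:T, y:F. ✗
— 2 worlds.
For not Box Box not p -> Diamond not p:
s: not Box Box not p is T, Diamond not p is T. ✓
t: not Box Box not p is F, Diamond not p is T. ✓
u: not Box Box not p is F, Diamond not p is F. ✓
v: not Box Box not p is T, Diamond not p is T. ✓
w: not Box Box not p is F, Diamond not p is T. ✓
x: not Box Box not p is F, Diamond not p is F. ✓
y: not Box Box not p is T, Diamond not p is T. ✓
z: not Box Box not p is F, Diamond not p is T. ✓
— 8 worlds.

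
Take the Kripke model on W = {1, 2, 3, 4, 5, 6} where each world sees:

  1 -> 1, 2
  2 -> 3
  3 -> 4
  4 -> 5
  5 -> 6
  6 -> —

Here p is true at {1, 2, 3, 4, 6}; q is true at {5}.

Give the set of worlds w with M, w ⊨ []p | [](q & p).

{1, 2, 3, 5, 6}

1: []p is T, [](q & p) is F. ✓
2: []p is T, [](q & p) is F. ✓
3: []p is T, [](q & p) is F. ✓
4: []p is F, [](q & p) is F. ✗
5: []p is T, [](q & p) is F. ✓
6: []p is T, [](q & p) is T. ✓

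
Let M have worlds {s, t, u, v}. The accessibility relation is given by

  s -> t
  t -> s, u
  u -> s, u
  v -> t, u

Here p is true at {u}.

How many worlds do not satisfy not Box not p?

1

s: Box not p is T. ✗
t: Box not p is F. ✓
u: Box not p is F. ✓
v: Box not p is F. ✓
Satisfying worlds: {t, u, v}.
So not Box not p fails at the other 1 world.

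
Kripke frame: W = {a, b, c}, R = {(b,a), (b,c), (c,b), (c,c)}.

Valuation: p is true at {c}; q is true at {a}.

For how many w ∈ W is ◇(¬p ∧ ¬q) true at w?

1

a: no successors, so ◇(¬p ∧ ¬q) fails. ✗
b: successors {a, c}; ¬p ∧ ¬q there: a:F, c:F. ✗
c: successors {b, c}; ¬p ∧ ¬q there: b:T, c:F. ✓
Satisfying worlds: {c}.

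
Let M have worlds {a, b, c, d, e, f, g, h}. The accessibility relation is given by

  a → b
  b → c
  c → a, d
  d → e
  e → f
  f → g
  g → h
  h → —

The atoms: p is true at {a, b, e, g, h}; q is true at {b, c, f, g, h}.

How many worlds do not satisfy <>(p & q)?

a: successors {b}; p & q there: b:T. ✓
b: successors {c}; p & q there: c:F. ✗
c: successors {a, d}; p & q there: a:F, d:F. ✗
d: successors {e}; p & q there: e:F. ✗
e: successors {f}; p & q there: f:F. ✗
f: successors {g}; p & q there: g:T. ✓
g: successors {h}; p & q there: h:T. ✓
h: no successors, so <>(p & q) fails. ✗
Satisfying worlds: {a, f, g}.
So <>(p & q) fails at the other 5 worlds.

5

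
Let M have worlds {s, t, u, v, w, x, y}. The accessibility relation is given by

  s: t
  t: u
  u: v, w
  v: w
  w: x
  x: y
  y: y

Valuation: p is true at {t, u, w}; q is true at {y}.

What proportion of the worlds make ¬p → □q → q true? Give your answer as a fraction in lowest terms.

s: ¬p is T, □q → q is T. ✓
t: ¬p is F, □q → q is T. ✓
u: ¬p is F, □q → q is T. ✓
v: ¬p is T, □q → q is T. ✓
w: ¬p is F, □q → q is T. ✓
x: ¬p is T, □q → q is F. ✗
y: ¬p is T, □q → q is T. ✓
That's 6 of 7 worlds, so 6/7.

6/7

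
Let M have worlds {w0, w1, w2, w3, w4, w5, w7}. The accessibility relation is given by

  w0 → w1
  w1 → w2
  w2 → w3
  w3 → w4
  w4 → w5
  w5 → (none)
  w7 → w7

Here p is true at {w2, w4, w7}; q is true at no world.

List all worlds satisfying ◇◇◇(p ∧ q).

∅

w0: successors {w1}; ◇◇(p ∧ q) there: w1:F. ✗
w1: successors {w2}; ◇◇(p ∧ q) there: w2:F. ✗
w2: successors {w3}; ◇◇(p ∧ q) there: w3:F. ✗
w3: successors {w4}; ◇◇(p ∧ q) there: w4:F. ✗
w4: successors {w5}; ◇◇(p ∧ q) there: w5:F. ✗
w5: no successors, so ◇◇◇(p ∧ q) fails. ✗
w7: successors {w7}; ◇◇(p ∧ q) there: w7:F. ✗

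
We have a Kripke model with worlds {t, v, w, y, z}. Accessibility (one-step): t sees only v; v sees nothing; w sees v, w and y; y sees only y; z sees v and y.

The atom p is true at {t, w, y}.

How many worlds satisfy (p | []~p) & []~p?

2

t: p | []~p is T, []~p is T. ✓
v: p | []~p is T, []~p is T. ✓
w: p | []~p is T, []~p is F. ✗
y: p | []~p is T, []~p is F. ✗
z: p | []~p is F, []~p is F. ✗
Satisfying worlds: {t, v}.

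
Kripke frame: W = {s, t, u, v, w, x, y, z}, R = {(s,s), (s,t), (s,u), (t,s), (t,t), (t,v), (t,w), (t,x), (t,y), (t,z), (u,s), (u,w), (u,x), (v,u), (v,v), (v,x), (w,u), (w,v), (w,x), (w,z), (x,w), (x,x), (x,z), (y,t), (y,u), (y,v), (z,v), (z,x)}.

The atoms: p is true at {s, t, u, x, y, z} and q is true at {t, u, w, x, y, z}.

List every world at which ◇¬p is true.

s: successors {s, t, u}; ¬p there: s:F, t:F, u:F. ✗
t: successors {s, t, v, w, x, y, z}; ¬p there: s:F, t:F, v:T, w:T, x:F, y:F, z:F. ✓
u: successors {s, w, x}; ¬p there: s:F, w:T, x:F. ✓
v: successors {u, v, x}; ¬p there: u:F, v:T, x:F. ✓
w: successors {u, v, x, z}; ¬p there: u:F, v:T, x:F, z:F. ✓
x: successors {w, x, z}; ¬p there: w:T, x:F, z:F. ✓
y: successors {t, u, v}; ¬p there: t:F, u:F, v:T. ✓
z: successors {v, x}; ¬p there: v:T, x:F. ✓

{t, u, v, w, x, y, z}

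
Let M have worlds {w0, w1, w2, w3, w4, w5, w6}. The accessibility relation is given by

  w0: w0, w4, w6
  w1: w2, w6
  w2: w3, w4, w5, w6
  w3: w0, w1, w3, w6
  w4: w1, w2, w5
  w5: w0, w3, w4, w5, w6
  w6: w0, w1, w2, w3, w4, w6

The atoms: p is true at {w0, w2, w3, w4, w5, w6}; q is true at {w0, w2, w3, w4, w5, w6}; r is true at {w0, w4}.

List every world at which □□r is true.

w0: successors {w0, w4, w6}; □r there: w0:F, w4:F, w6:F. ✗
w1: successors {w2, w6}; □r there: w2:F, w6:F. ✗
w2: successors {w3, w4, w5, w6}; □r there: w3:F, w4:F, w5:F, w6:F. ✗
w3: successors {w0, w1, w3, w6}; □r there: w0:F, w1:F, w3:F, w6:F. ✗
w4: successors {w1, w2, w5}; □r there: w1:F, w2:F, w5:F. ✗
w5: successors {w0, w3, w4, w5, w6}; □r there: w0:F, w3:F, w4:F, w5:F, w6:F. ✗
w6: successors {w0, w1, w2, w3, w4, w6}; □r there: w0:F, w1:F, w2:F, w3:F, w4:F, w6:F. ✗

∅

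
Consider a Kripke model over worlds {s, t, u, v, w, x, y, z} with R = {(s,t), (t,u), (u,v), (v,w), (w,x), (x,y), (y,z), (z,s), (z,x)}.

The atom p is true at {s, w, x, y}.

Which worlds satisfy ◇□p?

{u, v, w, y, z}

s: successors {t}; □p there: t:F. ✗
t: successors {u}; □p there: u:F. ✗
u: successors {v}; □p there: v:T. ✓
v: successors {w}; □p there: w:T. ✓
w: successors {x}; □p there: x:T. ✓
x: successors {y}; □p there: y:F. ✗
y: successors {z}; □p there: z:T. ✓
z: successors {s, x}; □p there: s:F, x:T. ✓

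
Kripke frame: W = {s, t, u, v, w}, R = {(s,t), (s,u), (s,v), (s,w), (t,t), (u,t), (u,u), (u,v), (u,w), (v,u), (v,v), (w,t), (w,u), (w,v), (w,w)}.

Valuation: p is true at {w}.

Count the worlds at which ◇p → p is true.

3

s: ◇p is T, p is F. ✗
t: ◇p is F, p is F. ✓
u: ◇p is T, p is F. ✗
v: ◇p is F, p is F. ✓
w: ◇p is T, p is T. ✓
Satisfying worlds: {t, v, w}.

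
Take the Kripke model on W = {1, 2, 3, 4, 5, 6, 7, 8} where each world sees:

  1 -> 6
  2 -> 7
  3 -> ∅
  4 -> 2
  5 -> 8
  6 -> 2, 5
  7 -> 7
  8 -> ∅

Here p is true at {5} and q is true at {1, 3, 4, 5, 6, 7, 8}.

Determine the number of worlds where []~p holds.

7

1: successors {6}; ~p there: 6:T. ✓
2: successors {7}; ~p there: 7:T. ✓
3: no successors, so []~p holds vacuously. ✓
4: successors {2}; ~p there: 2:T. ✓
5: successors {8}; ~p there: 8:T. ✓
6: successors {2, 5}; ~p there: 2:T, 5:F. ✗
7: successors {7}; ~p there: 7:T. ✓
8: no successors, so []~p holds vacuously. ✓
Satisfying worlds: {1, 2, 3, 4, 5, 7, 8}.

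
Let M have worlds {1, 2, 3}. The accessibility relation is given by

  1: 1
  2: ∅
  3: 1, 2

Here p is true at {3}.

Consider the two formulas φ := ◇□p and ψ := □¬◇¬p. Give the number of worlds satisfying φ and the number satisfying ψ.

For ◇□p:
1: successors {1}; □p there: 1:F. ✗
2: no successors, so ◇□p fails. ✗
3: successors {1, 2}; □p there: 1:F, 2:T. ✓
— 1 world.
For □¬◇¬p:
1: successors {1}; ¬◇¬p there: 1:F. ✗
2: no successors, so □¬◇¬p holds vacuously. ✓
3: successors {1, 2}; ¬◇¬p there: 1:F, 2:T. ✗
— 1 world.

1 and 1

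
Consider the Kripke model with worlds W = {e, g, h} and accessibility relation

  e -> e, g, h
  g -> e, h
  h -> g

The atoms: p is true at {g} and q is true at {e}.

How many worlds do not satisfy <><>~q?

0

e: successors {e, g, h}; <>~q there: e:T, g:T, h:T. ✓
g: successors {e, h}; <>~q there: e:T, h:T. ✓
h: successors {g}; <>~q there: g:T. ✓
Satisfying worlds: {e, g, h}.
So <><>~q fails at the other 0 worlds.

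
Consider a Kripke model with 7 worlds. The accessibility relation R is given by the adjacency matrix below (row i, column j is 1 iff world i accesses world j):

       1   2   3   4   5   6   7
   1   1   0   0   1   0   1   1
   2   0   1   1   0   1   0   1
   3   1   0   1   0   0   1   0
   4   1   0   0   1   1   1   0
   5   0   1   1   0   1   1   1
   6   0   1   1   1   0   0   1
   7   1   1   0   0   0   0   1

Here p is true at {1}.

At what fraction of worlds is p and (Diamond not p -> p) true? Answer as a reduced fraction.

1: p is T, Diamond not p -> p is T. ✓
2: p is F, Diamond not p -> p is F. ✗
3: p is F, Diamond not p -> p is F. ✗
4: p is F, Diamond not p -> p is F. ✗
5: p is F, Diamond not p -> p is F. ✗
6: p is F, Diamond not p -> p is F. ✗
7: p is F, Diamond not p -> p is F. ✗
That's 1 of 7 worlds, so 1/7.

1/7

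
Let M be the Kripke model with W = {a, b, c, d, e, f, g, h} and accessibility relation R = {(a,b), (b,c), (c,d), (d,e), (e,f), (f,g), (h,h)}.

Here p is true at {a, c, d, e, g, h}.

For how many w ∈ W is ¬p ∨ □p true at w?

6

a: ¬p is F, □p is F. ✗
b: ¬p is T, □p is T. ✓
c: ¬p is F, □p is T. ✓
d: ¬p is F, □p is T. ✓
e: ¬p is F, □p is F. ✗
f: ¬p is T, □p is T. ✓
g: ¬p is F, □p is T. ✓
h: ¬p is F, □p is T. ✓
Satisfying worlds: {b, c, d, f, g, h}.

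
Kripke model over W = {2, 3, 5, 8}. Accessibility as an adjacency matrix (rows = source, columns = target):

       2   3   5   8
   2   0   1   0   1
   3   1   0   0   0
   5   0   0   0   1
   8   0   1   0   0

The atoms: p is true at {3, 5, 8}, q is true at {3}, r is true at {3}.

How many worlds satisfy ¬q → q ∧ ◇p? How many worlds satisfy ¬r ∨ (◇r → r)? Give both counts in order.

For ¬q → q ∧ ◇p:
2: ¬q is T, q ∧ ◇p is F. ✗
3: ¬q is F, q ∧ ◇p is F. ✓
5: ¬q is T, q ∧ ◇p is F. ✗
8: ¬q is T, q ∧ ◇p is F. ✗
— 1 world.
For ¬r ∨ (◇r → r):
2: ¬r is T, ◇r → r is F. ✓
3: ¬r is F, ◇r → r is T. ✓
5: ¬r is T, ◇r → r is T. ✓
8: ¬r is T, ◇r → r is F. ✓
— 4 worlds.

1 and 4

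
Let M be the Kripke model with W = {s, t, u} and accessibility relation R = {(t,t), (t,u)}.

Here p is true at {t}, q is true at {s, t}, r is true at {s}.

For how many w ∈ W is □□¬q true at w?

s: no successors, so □□¬q holds vacuously. ✓
t: successors {t, u}; □¬q there: t:F, u:T. ✗
u: no successors, so □□¬q holds vacuously. ✓
Satisfying worlds: {s, u}.

2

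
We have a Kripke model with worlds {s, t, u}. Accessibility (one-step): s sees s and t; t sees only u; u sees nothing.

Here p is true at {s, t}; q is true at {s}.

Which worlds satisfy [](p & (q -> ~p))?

s: successors {s, t}; p & (q -> ~p) there: s:F, t:T. ✗
t: successors {u}; p & (q -> ~p) there: u:F. ✗
u: no successors, so [](p & (q -> ~p)) holds vacuously. ✓

{u}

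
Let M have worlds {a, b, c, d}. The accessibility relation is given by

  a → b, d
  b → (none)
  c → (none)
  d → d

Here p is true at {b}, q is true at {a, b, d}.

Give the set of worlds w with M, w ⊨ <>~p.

{a, d}

a: successors {b, d}; ~p there: b:F, d:T. ✓
b: no successors, so <>~p fails. ✗
c: no successors, so <>~p fails. ✗
d: successors {d}; ~p there: d:T. ✓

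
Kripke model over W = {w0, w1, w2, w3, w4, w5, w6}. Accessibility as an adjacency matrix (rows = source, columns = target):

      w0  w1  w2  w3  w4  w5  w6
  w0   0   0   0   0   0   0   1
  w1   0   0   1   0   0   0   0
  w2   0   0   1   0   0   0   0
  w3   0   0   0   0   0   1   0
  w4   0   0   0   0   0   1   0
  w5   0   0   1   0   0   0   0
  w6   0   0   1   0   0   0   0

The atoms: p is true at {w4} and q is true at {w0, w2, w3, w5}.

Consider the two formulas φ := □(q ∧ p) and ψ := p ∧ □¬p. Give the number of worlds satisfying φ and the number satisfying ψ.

For □(q ∧ p):
w0: successors {w6}; q ∧ p there: w6:F. ✗
w1: successors {w2}; q ∧ p there: w2:F. ✗
w2: successors {w2}; q ∧ p there: w2:F. ✗
w3: successors {w5}; q ∧ p there: w5:F. ✗
w4: successors {w5}; q ∧ p there: w5:F. ✗
w5: successors {w2}; q ∧ p there: w2:F. ✗
w6: successors {w2}; q ∧ p there: w2:F. ✗
— 0 worlds.
For p ∧ □¬p:
w0: p is F, □¬p is T. ✗
w1: p is F, □¬p is T. ✗
w2: p is F, □¬p is T. ✗
w3: p is F, □¬p is T. ✗
w4: p is T, □¬p is T. ✓
w5: p is F, □¬p is T. ✗
w6: p is F, □¬p is T. ✗
— 1 world.

0 and 1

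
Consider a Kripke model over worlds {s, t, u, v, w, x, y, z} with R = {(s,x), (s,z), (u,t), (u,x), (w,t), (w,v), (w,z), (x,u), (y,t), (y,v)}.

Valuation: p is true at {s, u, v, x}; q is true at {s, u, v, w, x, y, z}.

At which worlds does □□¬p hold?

{t, v, w, y, z}

s: successors {x, z}; □¬p there: x:F, z:T. ✗
t: no successors, so □□¬p holds vacuously. ✓
u: successors {t, x}; □¬p there: t:T, x:F. ✗
v: no successors, so □□¬p holds vacuously. ✓
w: successors {t, v, z}; □¬p there: t:T, v:T, z:T. ✓
x: successors {u}; □¬p there: u:F. ✗
y: successors {t, v}; □¬p there: t:T, v:T. ✓
z: no successors, so □□¬p holds vacuously. ✓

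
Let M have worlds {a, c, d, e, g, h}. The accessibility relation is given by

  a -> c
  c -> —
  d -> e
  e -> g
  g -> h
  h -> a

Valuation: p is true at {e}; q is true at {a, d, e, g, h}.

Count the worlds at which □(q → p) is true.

3

a: successors {c}; q → p there: c:T. ✓
c: no successors, so □(q → p) holds vacuously. ✓
d: successors {e}; q → p there: e:T. ✓
e: successors {g}; q → p there: g:F. ✗
g: successors {h}; q → p there: h:F. ✗
h: successors {a}; q → p there: a:F. ✗
Satisfying worlds: {a, c, d}.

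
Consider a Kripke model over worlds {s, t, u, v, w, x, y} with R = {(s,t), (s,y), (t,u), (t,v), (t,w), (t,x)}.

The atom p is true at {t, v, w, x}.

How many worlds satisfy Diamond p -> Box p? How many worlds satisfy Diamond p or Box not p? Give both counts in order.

For Diamond p -> Box p:
s: Diamond p is T, Box p is F. ✗
t: Diamond p is T, Box p is F. ✗
u: Diamond p is F, Box p is T. ✓
v: Diamond p is F, Box p is T. ✓
w: Diamond p is F, Box p is T. ✓
x: Diamond p is F, Box p is T. ✓
y: Diamond p is F, Box p is T. ✓
— 5 worlds.
For Diamond p or Box not p:
s: Diamond p is T, Box not p is F. ✓
t: Diamond p is T, Box not p is F. ✓
u: Diamond p is F, Box not p is T. ✓
v: Diamond p is F, Box not p is T. ✓
w: Diamond p is F, Box not p is T. ✓
x: Diamond p is F, Box not p is T. ✓
y: Diamond p is F, Box not p is T. ✓
— 7 worlds.

5 and 7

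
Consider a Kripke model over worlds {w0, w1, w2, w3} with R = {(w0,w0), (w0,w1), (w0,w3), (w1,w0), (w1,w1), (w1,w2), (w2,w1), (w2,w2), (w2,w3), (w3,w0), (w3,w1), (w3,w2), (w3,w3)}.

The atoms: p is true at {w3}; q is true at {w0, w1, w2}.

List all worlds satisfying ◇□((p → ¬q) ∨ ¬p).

w0: successors {w0, w1, w3}; □((p → ¬q) ∨ ¬p) there: w0:T, w1:T, w3:T. ✓
w1: successors {w0, w1, w2}; □((p → ¬q) ∨ ¬p) there: w0:T, w1:T, w2:T. ✓
w2: successors {w1, w2, w3}; □((p → ¬q) ∨ ¬p) there: w1:T, w2:T, w3:T. ✓
w3: successors {w0, w1, w2, w3}; □((p → ¬q) ∨ ¬p) there: w0:T, w1:T, w2:T, w3:T. ✓

{w0, w1, w2, w3}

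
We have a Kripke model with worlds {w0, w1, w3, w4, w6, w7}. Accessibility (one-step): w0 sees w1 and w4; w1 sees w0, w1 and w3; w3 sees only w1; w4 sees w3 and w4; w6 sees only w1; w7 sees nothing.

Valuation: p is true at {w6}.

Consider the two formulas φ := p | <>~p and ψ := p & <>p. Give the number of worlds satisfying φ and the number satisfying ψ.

5 and 0

For p | <>~p:
w0: p is F, <>~p is T. ✓
w1: p is F, <>~p is T. ✓
w3: p is F, <>~p is T. ✓
w4: p is F, <>~p is T. ✓
w6: p is T, <>~p is T. ✓
w7: p is F, <>~p is F. ✗
— 5 worlds.
For p & <>p:
w0: p is F, <>p is F. ✗
w1: p is F, <>p is F. ✗
w3: p is F, <>p is F. ✗
w4: p is F, <>p is F. ✗
w6: p is T, <>p is F. ✗
w7: p is F, <>p is F. ✗
— 0 worlds.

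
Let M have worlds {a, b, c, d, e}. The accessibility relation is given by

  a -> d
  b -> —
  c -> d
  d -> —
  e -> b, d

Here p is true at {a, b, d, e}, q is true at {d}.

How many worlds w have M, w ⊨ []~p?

a: successors {d}; ~p there: d:F. ✗
b: no successors, so []~p holds vacuously. ✓
c: successors {d}; ~p there: d:F. ✗
d: no successors, so []~p holds vacuously. ✓
e: successors {b, d}; ~p there: b:F, d:F. ✗
Satisfying worlds: {b, d}.

2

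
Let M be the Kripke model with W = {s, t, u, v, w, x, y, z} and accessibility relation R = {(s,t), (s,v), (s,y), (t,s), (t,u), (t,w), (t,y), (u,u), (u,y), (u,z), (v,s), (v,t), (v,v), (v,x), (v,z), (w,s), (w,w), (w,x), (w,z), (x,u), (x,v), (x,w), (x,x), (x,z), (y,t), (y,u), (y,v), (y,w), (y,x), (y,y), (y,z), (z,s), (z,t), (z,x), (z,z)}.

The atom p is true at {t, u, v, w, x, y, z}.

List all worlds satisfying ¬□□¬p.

{s, t, u, v, w, x, y, z}

s: □□¬p is F. ✓
t: □□¬p is F. ✓
u: □□¬p is F. ✓
v: □□¬p is F. ✓
w: □□¬p is F. ✓
x: □□¬p is F. ✓
y: □□¬p is F. ✓
z: □□¬p is F. ✓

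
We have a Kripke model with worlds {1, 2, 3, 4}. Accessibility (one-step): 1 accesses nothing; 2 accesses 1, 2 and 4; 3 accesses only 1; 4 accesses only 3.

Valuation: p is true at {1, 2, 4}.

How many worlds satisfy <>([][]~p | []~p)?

1: no successors, so <>([][]~p | []~p) fails. ✗
2: successors {1, 2, 4}; [][]~p | []~p there: 1:T, 2:F, 4:T. ✓
3: successors {1}; [][]~p | []~p there: 1:T. ✓
4: successors {3}; [][]~p | []~p there: 3:T. ✓
Satisfying worlds: {2, 3, 4}.

3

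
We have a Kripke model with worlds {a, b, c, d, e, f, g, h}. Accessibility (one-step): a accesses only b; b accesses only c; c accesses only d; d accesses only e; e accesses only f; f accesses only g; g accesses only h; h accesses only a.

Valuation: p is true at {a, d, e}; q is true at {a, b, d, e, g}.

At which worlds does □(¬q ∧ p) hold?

∅

a: successors {b}; ¬q ∧ p there: b:F. ✗
b: successors {c}; ¬q ∧ p there: c:F. ✗
c: successors {d}; ¬q ∧ p there: d:F. ✗
d: successors {e}; ¬q ∧ p there: e:F. ✗
e: successors {f}; ¬q ∧ p there: f:F. ✗
f: successors {g}; ¬q ∧ p there: g:F. ✗
g: successors {h}; ¬q ∧ p there: h:F. ✗
h: successors {a}; ¬q ∧ p there: a:F. ✗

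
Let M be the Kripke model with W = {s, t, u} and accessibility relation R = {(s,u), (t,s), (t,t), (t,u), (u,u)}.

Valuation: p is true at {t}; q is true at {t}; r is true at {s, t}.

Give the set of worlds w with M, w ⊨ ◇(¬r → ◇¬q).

{s, t, u}

s: successors {u}; ¬r → ◇¬q there: u:T. ✓
t: successors {s, t, u}; ¬r → ◇¬q there: s:T, t:T, u:T. ✓
u: successors {u}; ¬r → ◇¬q there: u:T. ✓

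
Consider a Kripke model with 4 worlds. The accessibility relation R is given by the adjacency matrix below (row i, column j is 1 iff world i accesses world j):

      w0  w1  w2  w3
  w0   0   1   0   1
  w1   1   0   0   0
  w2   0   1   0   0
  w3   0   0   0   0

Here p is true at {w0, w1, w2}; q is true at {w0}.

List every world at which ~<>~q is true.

{w1, w3}

w0: <>~q is T. ✗
w1: <>~q is F. ✓
w2: <>~q is T. ✗
w3: <>~q is F. ✓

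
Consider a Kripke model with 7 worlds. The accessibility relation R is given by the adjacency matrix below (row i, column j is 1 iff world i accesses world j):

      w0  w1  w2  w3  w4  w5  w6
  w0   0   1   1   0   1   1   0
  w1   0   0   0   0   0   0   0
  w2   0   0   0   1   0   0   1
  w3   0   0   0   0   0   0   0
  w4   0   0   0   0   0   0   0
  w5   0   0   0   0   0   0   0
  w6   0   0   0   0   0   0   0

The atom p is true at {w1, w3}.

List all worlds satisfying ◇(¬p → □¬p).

{w0, w2}

w0: successors {w1, w2, w4, w5}; ¬p → □¬p there: w1:T, w2:F, w4:T, w5:T. ✓
w1: no successors, so ◇(¬p → □¬p) fails. ✗
w2: successors {w3, w6}; ¬p → □¬p there: w3:T, w6:T. ✓
w3: no successors, so ◇(¬p → □¬p) fails. ✗
w4: no successors, so ◇(¬p → □¬p) fails. ✗
w5: no successors, so ◇(¬p → □¬p) fails. ✗
w6: no successors, so ◇(¬p → □¬p) fails. ✗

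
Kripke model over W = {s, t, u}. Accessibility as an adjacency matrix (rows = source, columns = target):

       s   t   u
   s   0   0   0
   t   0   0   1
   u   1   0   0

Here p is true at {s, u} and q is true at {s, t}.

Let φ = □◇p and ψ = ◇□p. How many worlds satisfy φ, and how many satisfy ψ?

2 and 2

For □◇p:
s: no successors, so □◇p holds vacuously. ✓
t: successors {u}; ◇p there: u:T. ✓
u: successors {s}; ◇p there: s:F. ✗
— 2 worlds.
For ◇□p:
s: no successors, so ◇□p fails. ✗
t: successors {u}; □p there: u:T. ✓
u: successors {s}; □p there: s:T. ✓
— 2 worlds.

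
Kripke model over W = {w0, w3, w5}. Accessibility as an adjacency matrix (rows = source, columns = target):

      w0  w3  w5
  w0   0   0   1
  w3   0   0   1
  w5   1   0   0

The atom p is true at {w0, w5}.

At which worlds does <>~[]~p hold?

w0: successors {w5}; ~[]~p there: w5:T. ✓
w3: successors {w5}; ~[]~p there: w5:T. ✓
w5: successors {w0}; ~[]~p there: w0:T. ✓

{w0, w3, w5}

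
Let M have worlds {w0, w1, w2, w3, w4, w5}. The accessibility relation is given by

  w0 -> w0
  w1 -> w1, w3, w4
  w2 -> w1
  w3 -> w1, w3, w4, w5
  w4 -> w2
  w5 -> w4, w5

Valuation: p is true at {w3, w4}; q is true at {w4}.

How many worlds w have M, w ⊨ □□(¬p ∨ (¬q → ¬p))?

w0: successors {w0}; □(¬p ∨ (¬q → ¬p)) there: w0:T. ✓
w1: successors {w1, w3, w4}; □(¬p ∨ (¬q → ¬p)) there: w1:F, w3:F, w4:T. ✗
w2: successors {w1}; □(¬p ∨ (¬q → ¬p)) there: w1:F. ✗
w3: successors {w1, w3, w4, w5}; □(¬p ∨ (¬q → ¬p)) there: w1:F, w3:F, w4:T, w5:T. ✗
w4: successors {w2}; □(¬p ∨ (¬q → ¬p)) there: w2:T. ✓
w5: successors {w4, w5}; □(¬p ∨ (¬q → ¬p)) there: w4:T, w5:T. ✓
Satisfying worlds: {w0, w4, w5}.

3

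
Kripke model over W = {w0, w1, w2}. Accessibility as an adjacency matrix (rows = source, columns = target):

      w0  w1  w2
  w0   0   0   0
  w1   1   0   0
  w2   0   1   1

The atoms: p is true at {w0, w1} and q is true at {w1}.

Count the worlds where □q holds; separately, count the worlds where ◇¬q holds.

For □q:
w0: no successors, so □q holds vacuously. ✓
w1: successors {w0}; q there: w0:F. ✗
w2: successors {w1, w2}; q there: w1:T, w2:F. ✗
— 1 world.
For ◇¬q:
w0: no successors, so ◇¬q fails. ✗
w1: successors {w0}; ¬q there: w0:T. ✓
w2: successors {w1, w2}; ¬q there: w1:F, w2:T. ✓
— 2 worlds.

1 and 2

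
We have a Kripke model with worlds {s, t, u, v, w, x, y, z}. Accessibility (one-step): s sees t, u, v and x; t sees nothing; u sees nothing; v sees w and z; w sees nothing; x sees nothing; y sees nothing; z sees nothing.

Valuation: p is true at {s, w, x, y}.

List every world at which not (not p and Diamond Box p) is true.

s: not p and Diamond Box p is F. ✓
t: not p and Diamond Box p is F. ✓
u: not p and Diamond Box p is F. ✓
v: not p and Diamond Box p is T. ✗
w: not p and Diamond Box p is F. ✓
x: not p and Diamond Box p is F. ✓
y: not p and Diamond Box p is F. ✓
z: not p and Diamond Box p is F. ✓

{s, t, u, w, x, y, z}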